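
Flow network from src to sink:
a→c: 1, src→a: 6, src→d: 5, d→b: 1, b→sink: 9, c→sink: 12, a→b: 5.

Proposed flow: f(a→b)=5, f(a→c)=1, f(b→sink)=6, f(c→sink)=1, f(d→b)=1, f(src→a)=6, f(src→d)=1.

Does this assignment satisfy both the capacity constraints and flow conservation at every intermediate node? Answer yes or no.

Every edge has 0 ≤ f(e) ≤ cap(e).
At each intermediate node, inflow equals outflow.

Yes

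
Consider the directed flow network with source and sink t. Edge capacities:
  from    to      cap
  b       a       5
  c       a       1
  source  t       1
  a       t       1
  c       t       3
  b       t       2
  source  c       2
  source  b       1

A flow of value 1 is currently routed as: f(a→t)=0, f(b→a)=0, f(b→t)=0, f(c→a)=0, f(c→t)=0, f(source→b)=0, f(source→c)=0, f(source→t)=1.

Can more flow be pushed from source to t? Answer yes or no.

Yes

Residual path source→c→t has bottleneck 2 > 0.
Pushing 2 along it raises the flow to 3, so the given flow is not maximum.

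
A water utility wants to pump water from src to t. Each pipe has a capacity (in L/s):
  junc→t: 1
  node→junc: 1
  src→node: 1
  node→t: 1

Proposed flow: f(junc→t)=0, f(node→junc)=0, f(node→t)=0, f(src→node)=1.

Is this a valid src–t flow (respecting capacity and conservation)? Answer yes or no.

Conservation fails at node: inflow 1 ≠ outflow 0.

No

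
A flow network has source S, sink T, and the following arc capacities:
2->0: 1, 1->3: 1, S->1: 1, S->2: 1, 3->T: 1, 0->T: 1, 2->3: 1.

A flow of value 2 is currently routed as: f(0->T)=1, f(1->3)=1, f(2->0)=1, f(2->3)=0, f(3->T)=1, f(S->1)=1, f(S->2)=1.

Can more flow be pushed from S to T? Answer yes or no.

No

Residual reachable from S: {S}; T is not reachable.
Saturated cut: S->1, S->2 with total capacity 2 = current flow value. Flow is maximum.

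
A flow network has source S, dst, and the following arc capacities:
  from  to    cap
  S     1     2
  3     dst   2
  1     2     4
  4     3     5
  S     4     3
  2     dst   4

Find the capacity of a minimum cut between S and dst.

4

Max flow = 4 (via 2 augmenting paths).
In the residual at optimum, the set reachable from S is {3, 4, S}.
Cut edges: S→1 (cap 2), 3→dst (cap 2). Sum = 4.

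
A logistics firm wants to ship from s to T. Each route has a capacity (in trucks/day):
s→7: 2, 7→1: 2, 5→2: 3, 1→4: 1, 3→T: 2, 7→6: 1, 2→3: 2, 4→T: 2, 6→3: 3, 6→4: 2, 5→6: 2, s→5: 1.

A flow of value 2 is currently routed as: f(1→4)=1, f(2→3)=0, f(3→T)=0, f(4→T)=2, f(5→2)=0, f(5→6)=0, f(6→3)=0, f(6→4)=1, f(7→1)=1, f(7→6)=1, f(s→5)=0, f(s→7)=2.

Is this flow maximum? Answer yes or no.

No

Residual path s→5→6→3→T has bottleneck 1 > 0.
Pushing 1 along it raises the flow to 3, so the given flow is not maximum.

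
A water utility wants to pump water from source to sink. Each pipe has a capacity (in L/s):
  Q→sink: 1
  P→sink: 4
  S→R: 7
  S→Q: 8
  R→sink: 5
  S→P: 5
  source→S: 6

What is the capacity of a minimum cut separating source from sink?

Max flow = 6 (via 2 augmenting paths).
In the residual at optimum, the set reachable from source is {source}.
Cut edges: source→S (cap 6). Sum = 6.

6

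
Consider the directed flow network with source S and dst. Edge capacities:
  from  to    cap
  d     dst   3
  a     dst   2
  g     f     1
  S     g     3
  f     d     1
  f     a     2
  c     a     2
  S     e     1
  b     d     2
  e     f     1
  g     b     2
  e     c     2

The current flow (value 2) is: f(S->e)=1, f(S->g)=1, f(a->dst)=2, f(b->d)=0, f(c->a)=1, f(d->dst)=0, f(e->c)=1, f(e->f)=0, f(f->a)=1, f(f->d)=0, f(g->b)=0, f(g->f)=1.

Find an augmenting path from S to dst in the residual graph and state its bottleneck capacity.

Residual along S->g->b->d->dst: S->g: 2, g->b: 2, b->d: 2, d->dst: 3.
Bottleneck = min = 2.

S->g->b->d->dst, bottleneck 2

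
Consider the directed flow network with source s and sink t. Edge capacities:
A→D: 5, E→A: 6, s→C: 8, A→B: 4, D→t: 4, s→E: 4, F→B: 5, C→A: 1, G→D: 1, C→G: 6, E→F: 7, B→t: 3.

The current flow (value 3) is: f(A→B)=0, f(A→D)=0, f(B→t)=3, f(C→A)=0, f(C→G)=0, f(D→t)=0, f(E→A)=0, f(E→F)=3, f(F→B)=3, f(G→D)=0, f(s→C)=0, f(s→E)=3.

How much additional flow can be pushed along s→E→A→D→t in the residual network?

Residual capacities along the path: s→E: 1, E→A: 6, A→D: 5, D→t: 4.
Minimum is 1.

1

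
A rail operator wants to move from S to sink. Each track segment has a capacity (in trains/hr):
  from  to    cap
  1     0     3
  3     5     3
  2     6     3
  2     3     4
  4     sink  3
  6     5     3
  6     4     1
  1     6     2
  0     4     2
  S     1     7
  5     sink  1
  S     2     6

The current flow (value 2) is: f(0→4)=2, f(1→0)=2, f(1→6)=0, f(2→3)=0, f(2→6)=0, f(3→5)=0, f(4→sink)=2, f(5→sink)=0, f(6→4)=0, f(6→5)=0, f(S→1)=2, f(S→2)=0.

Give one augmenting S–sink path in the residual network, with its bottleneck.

Residual along S→1→6→4→sink: S→1: 5, 1→6: 2, 6→4: 1, 4→sink: 1.
Bottleneck = min = 1.

S→1→6→4→sink, bottleneck 1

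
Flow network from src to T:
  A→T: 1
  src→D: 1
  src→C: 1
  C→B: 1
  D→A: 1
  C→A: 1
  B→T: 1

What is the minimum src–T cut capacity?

2

Max flow = 2 (via 2 augmenting paths).
In the residual at optimum, the set reachable from src is {src}.
Cut edges: src→D (cap 1), src→C (cap 1). Sum = 2.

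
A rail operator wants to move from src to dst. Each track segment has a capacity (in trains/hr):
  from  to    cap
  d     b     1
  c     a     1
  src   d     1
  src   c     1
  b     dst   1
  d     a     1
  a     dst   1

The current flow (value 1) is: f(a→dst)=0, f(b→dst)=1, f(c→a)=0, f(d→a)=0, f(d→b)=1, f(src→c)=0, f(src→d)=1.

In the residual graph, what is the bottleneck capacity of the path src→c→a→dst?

1

Residual capacities along the path: src→c: 1, c→a: 1, a→dst: 1.
Minimum is 1.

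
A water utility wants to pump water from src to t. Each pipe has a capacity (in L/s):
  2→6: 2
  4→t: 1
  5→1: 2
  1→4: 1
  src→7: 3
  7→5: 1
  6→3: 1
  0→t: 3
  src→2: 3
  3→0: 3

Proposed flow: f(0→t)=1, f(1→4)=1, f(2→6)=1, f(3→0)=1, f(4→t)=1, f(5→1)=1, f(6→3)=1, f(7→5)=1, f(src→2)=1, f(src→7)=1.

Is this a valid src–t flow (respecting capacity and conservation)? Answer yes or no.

Yes

Every edge has 0 ≤ f(e) ≤ cap(e).
At each intermediate node, inflow equals outflow.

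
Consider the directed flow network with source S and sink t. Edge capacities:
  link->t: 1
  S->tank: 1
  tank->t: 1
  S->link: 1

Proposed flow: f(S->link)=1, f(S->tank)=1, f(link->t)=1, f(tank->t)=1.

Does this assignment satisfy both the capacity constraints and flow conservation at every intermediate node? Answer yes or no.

Yes

Every edge has 0 ≤ f(e) ≤ cap(e).
At each intermediate node, inflow equals outflow.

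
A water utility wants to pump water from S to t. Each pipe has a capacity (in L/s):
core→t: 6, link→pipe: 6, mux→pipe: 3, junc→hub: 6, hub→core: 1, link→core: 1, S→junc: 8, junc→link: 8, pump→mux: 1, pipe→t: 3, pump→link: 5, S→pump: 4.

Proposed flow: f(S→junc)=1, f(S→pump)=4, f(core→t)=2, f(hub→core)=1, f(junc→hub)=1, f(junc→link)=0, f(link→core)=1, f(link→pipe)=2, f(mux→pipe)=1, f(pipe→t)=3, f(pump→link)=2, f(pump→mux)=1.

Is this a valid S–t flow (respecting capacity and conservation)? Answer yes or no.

No

Conservation fails at pump: inflow 4 ≠ outflow 3.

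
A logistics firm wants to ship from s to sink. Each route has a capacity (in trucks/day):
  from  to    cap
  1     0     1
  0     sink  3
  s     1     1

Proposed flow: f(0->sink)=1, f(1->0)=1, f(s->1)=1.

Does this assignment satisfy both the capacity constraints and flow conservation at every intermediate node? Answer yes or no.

Yes

Every edge has 0 ≤ f(e) ≤ cap(e).
At each intermediate node, inflow equals outflow.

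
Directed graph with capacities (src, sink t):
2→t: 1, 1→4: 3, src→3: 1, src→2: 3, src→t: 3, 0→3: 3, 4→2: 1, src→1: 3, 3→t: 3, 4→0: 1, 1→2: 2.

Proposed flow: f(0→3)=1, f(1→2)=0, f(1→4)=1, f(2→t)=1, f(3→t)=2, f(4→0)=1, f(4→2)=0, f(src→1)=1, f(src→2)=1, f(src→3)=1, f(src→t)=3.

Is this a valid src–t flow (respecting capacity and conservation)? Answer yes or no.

Every edge has 0 ≤ f(e) ≤ cap(e).
At each intermediate node, inflow equals outflow.

Yes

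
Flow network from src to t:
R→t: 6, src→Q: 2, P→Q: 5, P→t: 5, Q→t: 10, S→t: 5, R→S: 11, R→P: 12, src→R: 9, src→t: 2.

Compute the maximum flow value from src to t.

Augment src→t: bottleneck 2. Total 2.
Augment src→R→t: bottleneck 6. Total 8.
Augment src→Q→t: bottleneck 2. Total 10.
Augment src→R→P→t: bottleneck 3. Total 13.
No augmenting path remains in the residual graph.

13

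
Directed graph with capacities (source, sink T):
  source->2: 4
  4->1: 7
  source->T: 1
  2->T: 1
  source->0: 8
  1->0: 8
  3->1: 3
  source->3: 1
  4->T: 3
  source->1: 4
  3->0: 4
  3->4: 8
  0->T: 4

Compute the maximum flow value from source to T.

7

Augment source->T: bottleneck 1. Total 1.
Augment source->0->T: bottleneck 4. Total 5.
Augment source->2->T: bottleneck 1. Total 6.
Augment source->3->4->T: bottleneck 1. Total 7.
No augmenting path remains in the residual graph.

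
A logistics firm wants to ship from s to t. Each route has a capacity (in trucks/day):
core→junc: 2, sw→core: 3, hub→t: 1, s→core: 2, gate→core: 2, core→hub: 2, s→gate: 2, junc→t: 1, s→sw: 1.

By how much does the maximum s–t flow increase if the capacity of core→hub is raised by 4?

0

Original max flow = 2.
Edge core→hub does not cross the min cut (source side {core, gate, hub, junc, s, sw}), so extra capacity there cannot help.
New max flow = 2. Increase = 0.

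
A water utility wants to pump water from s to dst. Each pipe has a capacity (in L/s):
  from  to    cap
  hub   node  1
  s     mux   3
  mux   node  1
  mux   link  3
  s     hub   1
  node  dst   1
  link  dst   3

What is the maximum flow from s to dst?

4

Augment s->mux->link->dst: bottleneck 3. Total 3.
Augment s->hub->node->dst: bottleneck 1. Total 4.
No augmenting path remains in the residual graph.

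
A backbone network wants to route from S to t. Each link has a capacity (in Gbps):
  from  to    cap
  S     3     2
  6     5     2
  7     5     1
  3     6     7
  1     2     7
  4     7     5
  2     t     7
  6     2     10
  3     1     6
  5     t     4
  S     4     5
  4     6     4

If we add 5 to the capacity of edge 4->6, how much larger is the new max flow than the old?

Original max flow = 7.
Edge 4->6 does not cross the min cut (source side {S}), so extra capacity there cannot help.
New max flow = 7. Increase = 0.

0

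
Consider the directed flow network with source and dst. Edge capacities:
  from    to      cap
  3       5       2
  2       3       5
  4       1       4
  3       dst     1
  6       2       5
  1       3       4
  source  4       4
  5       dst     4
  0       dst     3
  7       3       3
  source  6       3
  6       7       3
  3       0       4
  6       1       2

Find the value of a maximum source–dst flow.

6

Augment source→4→1→3→dst: bottleneck 1. Total 1.
Augment source→4→1→3→0→dst: bottleneck 3. Total 4.
Augment source→6→7→3→5→dst: bottleneck 2. Total 6.
No augmenting path remains in the residual graph.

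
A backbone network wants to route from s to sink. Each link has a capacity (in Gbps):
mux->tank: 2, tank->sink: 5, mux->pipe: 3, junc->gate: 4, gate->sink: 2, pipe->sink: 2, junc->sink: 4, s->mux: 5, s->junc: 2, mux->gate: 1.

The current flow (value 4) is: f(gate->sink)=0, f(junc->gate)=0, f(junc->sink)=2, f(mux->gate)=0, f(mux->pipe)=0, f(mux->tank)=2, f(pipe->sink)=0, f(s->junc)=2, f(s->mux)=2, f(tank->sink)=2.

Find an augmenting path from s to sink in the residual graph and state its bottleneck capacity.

s->mux->pipe->sink, bottleneck 2

Residual along s->mux->pipe->sink: s->mux: 3, mux->pipe: 3, pipe->sink: 2.
Bottleneck = min = 2.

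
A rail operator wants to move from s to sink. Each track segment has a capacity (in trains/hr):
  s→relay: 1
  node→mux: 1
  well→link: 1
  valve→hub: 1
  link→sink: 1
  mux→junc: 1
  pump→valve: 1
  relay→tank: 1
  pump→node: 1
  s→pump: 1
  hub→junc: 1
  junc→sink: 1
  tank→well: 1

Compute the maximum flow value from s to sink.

Augment s→pump→valve→hub→junc→sink: bottleneck 1. Total 1.
Augment s→relay→tank→well→link→sink: bottleneck 1. Total 2.
No augmenting path remains in the residual graph.

2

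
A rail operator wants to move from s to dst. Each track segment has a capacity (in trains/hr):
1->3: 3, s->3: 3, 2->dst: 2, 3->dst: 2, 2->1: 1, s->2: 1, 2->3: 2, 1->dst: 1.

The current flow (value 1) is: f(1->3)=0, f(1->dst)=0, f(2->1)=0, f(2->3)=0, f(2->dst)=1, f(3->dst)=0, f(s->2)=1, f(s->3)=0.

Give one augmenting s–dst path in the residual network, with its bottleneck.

s->3->dst, bottleneck 2

Residual along s->3->dst: s->3: 3, 3->dst: 2.
Bottleneck = min = 2.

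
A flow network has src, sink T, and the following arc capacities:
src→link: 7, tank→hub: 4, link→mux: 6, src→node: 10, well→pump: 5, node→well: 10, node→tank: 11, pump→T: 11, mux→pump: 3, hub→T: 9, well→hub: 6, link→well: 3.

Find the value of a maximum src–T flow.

Augment src→link→mux→pump→T: bottleneck 3. Total 3.
Augment src→link→well→pump→T: bottleneck 3. Total 6.
Augment src→node→well→pump→T: bottleneck 2. Total 8.
Augment src→node→well→hub→T: bottleneck 6. Total 14.
Augment src→node→tank→hub→T: bottleneck 2. Total 16.
No augmenting path remains in the residual graph.

16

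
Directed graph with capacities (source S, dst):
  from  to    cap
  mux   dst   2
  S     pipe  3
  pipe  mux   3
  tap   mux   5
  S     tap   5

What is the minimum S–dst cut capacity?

Max flow = 2 (via 1 augmenting path).
In the residual at optimum, the set reachable from S is {S, mux, pipe, tap}.
Cut edges: mux→dst (cap 2). Sum = 2.

2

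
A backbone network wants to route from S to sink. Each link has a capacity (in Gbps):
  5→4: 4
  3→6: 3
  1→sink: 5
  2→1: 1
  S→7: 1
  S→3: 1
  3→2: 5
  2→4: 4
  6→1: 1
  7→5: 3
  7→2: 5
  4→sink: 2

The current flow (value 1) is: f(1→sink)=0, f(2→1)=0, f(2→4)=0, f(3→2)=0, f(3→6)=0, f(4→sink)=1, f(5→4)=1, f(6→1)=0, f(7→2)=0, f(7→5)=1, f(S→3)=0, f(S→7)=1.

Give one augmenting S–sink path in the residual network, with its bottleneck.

Residual along S→3→2→4→sink: S→3: 1, 3→2: 5, 2→4: 4, 4→sink: 1.
Bottleneck = min = 1.

S→3→2→4→sink, bottleneck 1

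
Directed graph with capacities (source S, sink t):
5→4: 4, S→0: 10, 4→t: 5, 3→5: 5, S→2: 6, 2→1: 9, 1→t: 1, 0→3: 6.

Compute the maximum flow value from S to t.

5

Augment S→2→1→t: bottleneck 1. Total 1.
Augment S→0→3→5→4→t: bottleneck 4. Total 5.
No augmenting path remains in the residual graph.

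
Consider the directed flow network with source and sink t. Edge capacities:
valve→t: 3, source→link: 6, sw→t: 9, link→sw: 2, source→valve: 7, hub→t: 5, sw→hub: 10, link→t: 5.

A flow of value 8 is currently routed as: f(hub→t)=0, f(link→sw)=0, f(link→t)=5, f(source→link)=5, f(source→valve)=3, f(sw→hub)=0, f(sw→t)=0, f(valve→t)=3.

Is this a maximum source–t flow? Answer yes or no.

Residual path source→link→sw→t has bottleneck 1 > 0.
Pushing 1 along it raises the flow to 9, so the given flow is not maximum.

No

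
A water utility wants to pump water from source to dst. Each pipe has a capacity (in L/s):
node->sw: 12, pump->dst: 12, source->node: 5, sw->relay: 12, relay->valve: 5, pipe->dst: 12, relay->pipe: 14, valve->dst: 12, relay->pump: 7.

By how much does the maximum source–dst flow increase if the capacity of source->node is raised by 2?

2

Original max flow = 5.
After raising cap(source->node), augmenting paths through that edge carry 2 more units.
New max flow = 7. Increase = 2.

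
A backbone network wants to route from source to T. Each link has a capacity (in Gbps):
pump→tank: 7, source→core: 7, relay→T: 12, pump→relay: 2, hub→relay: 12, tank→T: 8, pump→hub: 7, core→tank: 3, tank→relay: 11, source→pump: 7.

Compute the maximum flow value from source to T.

Augment source→core→tank→T: bottleneck 3. Total 3.
Augment source→pump→tank→T: bottleneck 5. Total 8.
Augment source→pump→relay→T: bottleneck 2. Total 10.
No augmenting path remains in the residual graph.

10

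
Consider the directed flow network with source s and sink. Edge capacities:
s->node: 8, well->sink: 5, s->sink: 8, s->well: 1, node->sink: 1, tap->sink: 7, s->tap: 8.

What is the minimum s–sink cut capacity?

Max flow = 17 (via 4 augmenting paths).
In the residual at optimum, the set reachable from s is {node, s, tap}.
Cut edges: s->well (cap 1), s->sink (cap 8), node->sink (cap 1), tap->sink (cap 7). Sum = 17.

17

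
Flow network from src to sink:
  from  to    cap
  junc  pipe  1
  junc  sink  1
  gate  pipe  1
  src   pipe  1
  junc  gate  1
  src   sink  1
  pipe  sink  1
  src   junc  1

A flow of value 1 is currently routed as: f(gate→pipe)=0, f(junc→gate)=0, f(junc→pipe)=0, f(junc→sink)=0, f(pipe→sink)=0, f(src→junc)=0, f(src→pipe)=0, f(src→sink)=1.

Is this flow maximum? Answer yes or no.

No

Residual path src→junc→sink has bottleneck 1 > 0.
Pushing 1 along it raises the flow to 2, so the given flow is not maximum.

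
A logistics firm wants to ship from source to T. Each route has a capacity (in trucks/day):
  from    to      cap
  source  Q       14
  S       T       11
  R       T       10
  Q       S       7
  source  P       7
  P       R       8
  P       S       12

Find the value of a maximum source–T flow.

Augment source→Q→S→T: bottleneck 7. Total 7.
Augment source→P→S→T: bottleneck 4. Total 11.
Augment source→P→R→T: bottleneck 3. Total 14.
No augmenting path remains in the residual graph.

14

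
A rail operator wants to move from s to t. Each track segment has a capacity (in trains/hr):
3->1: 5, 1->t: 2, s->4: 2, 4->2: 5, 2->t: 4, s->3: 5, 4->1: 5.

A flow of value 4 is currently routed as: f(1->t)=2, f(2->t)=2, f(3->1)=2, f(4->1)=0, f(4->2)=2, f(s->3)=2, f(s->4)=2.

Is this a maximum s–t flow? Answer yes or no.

Yes

Residual reachable from s: {1, 3, s}; t is not reachable.
Saturated cut: s->4, 1->t with total capacity 4 = current flow value. Flow is maximum.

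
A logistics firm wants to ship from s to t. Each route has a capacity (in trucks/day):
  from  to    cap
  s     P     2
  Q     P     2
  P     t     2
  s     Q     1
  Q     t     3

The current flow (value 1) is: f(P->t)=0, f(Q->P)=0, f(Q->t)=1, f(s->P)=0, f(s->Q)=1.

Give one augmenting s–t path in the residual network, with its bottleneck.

Residual along s->P->t: s->P: 2, P->t: 2.
Bottleneck = min = 2.

s->P->t, bottleneck 2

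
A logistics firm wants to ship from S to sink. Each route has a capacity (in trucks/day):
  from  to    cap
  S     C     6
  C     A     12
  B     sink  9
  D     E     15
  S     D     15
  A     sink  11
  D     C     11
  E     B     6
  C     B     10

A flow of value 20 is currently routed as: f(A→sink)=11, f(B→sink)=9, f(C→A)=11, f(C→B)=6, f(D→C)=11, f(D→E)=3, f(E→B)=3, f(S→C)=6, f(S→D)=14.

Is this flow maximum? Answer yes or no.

Yes

Residual reachable from S: {A, B, C, D, E, S}; sink is not reachable.
Saturated cut: A→sink, B→sink with total capacity 20 = current flow value. Flow is maximum.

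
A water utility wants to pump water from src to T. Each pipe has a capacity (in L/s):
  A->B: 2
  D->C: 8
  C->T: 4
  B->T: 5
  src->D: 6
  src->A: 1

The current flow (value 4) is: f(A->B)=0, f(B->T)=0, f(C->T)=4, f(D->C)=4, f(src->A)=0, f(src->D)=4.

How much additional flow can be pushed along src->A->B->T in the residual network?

Residual capacities along the path: src->A: 1, A->B: 2, B->T: 5.
Minimum is 1.

1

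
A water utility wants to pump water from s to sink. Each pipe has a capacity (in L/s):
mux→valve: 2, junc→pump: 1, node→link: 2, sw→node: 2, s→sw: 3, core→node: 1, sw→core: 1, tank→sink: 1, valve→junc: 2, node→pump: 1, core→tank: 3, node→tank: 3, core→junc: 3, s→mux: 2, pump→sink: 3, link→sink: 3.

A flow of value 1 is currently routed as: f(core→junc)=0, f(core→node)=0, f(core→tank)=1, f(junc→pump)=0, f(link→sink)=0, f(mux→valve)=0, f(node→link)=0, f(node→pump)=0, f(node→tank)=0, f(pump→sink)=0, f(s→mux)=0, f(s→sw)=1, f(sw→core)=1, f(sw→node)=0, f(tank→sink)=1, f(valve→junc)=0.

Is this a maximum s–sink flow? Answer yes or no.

No

Residual path s→sw→node→link→sink has bottleneck 2 > 0.
Pushing 2 along it raises the flow to 3, so the given flow is not maximum.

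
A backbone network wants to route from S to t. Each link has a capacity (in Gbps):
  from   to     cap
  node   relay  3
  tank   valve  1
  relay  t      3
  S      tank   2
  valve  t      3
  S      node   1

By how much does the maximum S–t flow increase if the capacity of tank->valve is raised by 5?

Original max flow = 2.
After raising cap(tank->valve), augmenting paths through that edge carry 1 more unit.
New max flow = 3. Increase = 1.

1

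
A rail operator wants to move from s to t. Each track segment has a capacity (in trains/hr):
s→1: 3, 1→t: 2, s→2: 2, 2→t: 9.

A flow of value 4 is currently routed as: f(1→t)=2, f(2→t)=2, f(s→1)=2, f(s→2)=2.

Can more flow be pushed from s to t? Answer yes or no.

Residual reachable from s: {1, s}; t is not reachable.
Saturated cut: s→2, 1→t with total capacity 4 = current flow value. Flow is maximum.

No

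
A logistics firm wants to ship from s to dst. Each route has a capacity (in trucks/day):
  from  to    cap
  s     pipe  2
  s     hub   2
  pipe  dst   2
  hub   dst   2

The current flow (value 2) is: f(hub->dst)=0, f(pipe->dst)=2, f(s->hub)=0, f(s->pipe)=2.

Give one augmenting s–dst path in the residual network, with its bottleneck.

Residual along s->hub->dst: s->hub: 2, hub->dst: 2.
Bottleneck = min = 2.

s->hub->dst, bottleneck 2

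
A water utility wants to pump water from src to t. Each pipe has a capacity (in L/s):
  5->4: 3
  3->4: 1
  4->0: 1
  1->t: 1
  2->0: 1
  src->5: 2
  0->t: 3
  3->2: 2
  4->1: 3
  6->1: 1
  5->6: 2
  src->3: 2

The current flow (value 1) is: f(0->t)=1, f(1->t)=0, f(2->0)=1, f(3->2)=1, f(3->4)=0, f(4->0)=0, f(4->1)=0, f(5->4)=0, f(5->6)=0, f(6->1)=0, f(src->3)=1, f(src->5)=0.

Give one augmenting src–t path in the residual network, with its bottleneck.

src->3->4->0->t, bottleneck 1

Residual along src->3->4->0->t: src->3: 1, 3->4: 1, 4->0: 1, 0->t: 2.
Bottleneck = min = 1.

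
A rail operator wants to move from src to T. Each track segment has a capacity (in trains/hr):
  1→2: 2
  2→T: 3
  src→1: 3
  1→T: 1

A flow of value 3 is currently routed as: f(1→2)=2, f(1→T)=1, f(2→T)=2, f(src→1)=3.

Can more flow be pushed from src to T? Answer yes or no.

Residual reachable from src: {src}; T is not reachable.
Saturated cut: src→1 with total capacity 3 = current flow value. Flow is maximum.

No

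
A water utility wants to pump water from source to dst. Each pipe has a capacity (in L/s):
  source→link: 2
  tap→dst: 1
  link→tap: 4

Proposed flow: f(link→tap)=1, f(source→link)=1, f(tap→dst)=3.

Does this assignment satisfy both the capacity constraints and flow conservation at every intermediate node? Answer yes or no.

No

Capacity violated on tap→dst: flow 3 > capacity 1.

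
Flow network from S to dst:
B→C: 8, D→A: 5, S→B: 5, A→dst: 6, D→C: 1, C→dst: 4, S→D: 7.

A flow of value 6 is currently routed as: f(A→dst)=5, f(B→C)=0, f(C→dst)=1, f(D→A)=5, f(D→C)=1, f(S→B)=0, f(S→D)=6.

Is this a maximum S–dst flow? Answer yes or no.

No

Residual path S→B→C→dst has bottleneck 3 > 0.
Pushing 3 along it raises the flow to 9, so the given flow is not maximum.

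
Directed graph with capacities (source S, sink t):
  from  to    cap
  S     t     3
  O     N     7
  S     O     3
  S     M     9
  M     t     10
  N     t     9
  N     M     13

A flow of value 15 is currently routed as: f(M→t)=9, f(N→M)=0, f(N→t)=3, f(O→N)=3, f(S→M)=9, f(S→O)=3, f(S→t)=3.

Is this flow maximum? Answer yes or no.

Yes

Residual reachable from S: {S}; t is not reachable.
Saturated cut: S→O, S→M, S→t with total capacity 15 = current flow value. Flow is maximum.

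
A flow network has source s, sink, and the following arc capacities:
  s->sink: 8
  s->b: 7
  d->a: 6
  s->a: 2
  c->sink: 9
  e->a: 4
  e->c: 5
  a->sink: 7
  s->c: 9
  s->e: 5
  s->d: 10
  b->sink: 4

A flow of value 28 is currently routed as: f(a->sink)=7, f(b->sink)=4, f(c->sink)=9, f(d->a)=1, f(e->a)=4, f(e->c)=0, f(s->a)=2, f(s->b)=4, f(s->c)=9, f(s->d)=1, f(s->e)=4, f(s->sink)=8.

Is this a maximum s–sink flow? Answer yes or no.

Yes

Residual reachable from s: {a, b, c, d, e, s}; sink is not reachable.
Saturated cut: s->sink, b->sink, c->sink, a->sink with total capacity 28 = current flow value. Flow is maximum.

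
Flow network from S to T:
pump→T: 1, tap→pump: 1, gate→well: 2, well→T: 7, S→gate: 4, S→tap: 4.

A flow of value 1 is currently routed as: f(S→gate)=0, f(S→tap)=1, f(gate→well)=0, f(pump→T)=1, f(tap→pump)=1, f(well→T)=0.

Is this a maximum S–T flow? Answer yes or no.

Residual path S→gate→well→T has bottleneck 2 > 0.
Pushing 2 along it raises the flow to 3, so the given flow is not maximum.

No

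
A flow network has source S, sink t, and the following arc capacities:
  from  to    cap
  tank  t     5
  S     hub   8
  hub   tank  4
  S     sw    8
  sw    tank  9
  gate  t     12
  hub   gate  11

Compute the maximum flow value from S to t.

13

Augment S→hub→gate→t: bottleneck 8. Total 8.
Augment S→sw→tank→t: bottleneck 5. Total 13.
No augmenting path remains in the residual graph.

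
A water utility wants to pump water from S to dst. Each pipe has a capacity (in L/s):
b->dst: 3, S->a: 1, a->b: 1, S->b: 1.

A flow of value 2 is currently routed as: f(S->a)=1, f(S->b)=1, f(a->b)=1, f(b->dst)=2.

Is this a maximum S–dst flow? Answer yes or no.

Yes

Residual reachable from S: {S}; dst is not reachable.
Saturated cut: S->a, S->b with total capacity 2 = current flow value. Flow is maximum.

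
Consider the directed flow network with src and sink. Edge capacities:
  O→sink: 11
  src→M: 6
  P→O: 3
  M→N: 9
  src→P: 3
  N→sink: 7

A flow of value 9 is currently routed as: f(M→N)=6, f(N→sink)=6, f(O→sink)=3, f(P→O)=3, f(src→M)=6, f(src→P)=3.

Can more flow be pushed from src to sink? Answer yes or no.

Residual reachable from src: {src}; sink is not reachable.
Saturated cut: src→M, src→P with total capacity 9 = current flow value. Flow is maximum.

No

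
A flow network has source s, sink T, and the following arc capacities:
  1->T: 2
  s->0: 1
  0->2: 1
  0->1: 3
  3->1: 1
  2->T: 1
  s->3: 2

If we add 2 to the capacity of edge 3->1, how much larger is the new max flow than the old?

Original max flow = 2.
After raising cap(3->1), augmenting paths through that edge carry 1 more unit.
New max flow = 3. Increase = 1.

1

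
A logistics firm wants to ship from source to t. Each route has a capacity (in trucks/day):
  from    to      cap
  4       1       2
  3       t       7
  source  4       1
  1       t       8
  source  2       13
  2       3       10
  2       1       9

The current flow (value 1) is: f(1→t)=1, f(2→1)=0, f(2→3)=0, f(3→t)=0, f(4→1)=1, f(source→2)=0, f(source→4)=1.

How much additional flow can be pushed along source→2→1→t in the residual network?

7

Residual capacities along the path: source→2: 13, 2→1: 9, 1→t: 7.
Minimum is 7.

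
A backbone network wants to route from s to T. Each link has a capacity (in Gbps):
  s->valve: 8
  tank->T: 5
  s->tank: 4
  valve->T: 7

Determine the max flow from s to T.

Augment s->valve->T: bottleneck 7. Total 7.
Augment s->tank->T: bottleneck 4. Total 11.
No augmenting path remains in the residual graph.

11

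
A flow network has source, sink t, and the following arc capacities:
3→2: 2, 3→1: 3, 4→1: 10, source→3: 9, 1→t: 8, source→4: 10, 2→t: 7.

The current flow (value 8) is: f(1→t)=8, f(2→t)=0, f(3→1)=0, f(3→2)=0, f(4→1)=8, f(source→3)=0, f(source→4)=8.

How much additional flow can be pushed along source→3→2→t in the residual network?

Residual capacities along the path: source→3: 9, 3→2: 2, 2→t: 7.
Minimum is 2.

2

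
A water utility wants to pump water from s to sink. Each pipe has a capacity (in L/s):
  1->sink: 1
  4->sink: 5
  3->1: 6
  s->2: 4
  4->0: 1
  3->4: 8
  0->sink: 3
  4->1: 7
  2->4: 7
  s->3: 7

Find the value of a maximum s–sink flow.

7

Augment s->3->4->sink: bottleneck 5. Total 5.
Augment s->3->1->sink: bottleneck 1. Total 6.
Augment s->3->4->0->sink: bottleneck 1. Total 7.
No augmenting path remains in the residual graph.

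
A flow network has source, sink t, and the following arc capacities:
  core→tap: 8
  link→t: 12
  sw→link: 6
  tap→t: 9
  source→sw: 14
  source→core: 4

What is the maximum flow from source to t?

Augment source→sw→link→t: bottleneck 6. Total 6.
Augment source→core→tap→t: bottleneck 4. Total 10.
No augmenting path remains in the residual graph.

10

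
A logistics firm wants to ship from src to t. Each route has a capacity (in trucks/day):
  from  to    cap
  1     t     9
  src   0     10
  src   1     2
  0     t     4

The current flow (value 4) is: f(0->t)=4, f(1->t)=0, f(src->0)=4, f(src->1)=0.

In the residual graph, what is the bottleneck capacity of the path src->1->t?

Residual capacities along the path: src->1: 2, 1->t: 9.
Minimum is 2.

2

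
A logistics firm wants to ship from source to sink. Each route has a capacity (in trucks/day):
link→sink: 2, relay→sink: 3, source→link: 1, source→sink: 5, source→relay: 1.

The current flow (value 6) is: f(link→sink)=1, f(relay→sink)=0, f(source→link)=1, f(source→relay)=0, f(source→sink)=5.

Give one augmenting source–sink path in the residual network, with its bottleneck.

Residual along source→relay→sink: source→relay: 1, relay→sink: 3.
Bottleneck = min = 1.

source→relay→sink, bottleneck 1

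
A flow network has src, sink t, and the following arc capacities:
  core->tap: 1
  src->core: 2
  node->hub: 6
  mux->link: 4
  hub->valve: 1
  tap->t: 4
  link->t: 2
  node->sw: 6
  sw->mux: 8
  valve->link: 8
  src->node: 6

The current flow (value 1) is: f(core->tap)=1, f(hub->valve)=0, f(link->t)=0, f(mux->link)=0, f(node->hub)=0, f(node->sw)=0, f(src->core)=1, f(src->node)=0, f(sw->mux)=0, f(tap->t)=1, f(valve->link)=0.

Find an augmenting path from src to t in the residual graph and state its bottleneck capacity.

Residual along src->node->sw->mux->link->t: src->node: 6, node->sw: 6, sw->mux: 8, mux->link: 4, link->t: 2.
Bottleneck = min = 2.

src->node->sw->mux->link->t, bottleneck 2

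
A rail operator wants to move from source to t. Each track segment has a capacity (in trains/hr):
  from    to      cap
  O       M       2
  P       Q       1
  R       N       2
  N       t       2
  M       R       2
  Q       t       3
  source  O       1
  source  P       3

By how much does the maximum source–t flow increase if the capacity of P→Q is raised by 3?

2

Original max flow = 2.
After raising cap(P→Q), augmenting paths through that edge carry 2 more units.
New max flow = 4. Increase = 2.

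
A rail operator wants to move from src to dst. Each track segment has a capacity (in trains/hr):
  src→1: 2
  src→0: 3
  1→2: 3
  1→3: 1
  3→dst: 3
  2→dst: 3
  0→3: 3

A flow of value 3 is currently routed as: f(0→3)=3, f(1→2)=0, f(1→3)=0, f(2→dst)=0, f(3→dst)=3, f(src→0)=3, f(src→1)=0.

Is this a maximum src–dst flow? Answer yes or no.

Residual path src→1→2→dst has bottleneck 2 > 0.
Pushing 2 along it raises the flow to 5, so the given flow is not maximum.

No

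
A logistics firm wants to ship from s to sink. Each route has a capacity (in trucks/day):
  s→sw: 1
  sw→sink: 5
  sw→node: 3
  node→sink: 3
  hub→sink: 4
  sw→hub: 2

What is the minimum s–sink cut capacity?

Max flow = 1 (via 1 augmenting path).
In the residual at optimum, the set reachable from s is {s}.
Cut edges: s→sw (cap 1). Sum = 1.

1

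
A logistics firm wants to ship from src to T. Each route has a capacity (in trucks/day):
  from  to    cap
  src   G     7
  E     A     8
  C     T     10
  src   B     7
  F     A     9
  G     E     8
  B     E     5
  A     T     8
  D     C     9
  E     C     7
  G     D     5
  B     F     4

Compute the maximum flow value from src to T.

14

Augment src→B→F→A→T: bottleneck 4. Total 4.
Augment src→B→E→A→T: bottleneck 3. Total 7.
Augment src→G→E→A→T: bottleneck 1. Total 8.
Augment src→G→E→C→T: bottleneck 6. Total 14.
No augmenting path remains in the residual graph.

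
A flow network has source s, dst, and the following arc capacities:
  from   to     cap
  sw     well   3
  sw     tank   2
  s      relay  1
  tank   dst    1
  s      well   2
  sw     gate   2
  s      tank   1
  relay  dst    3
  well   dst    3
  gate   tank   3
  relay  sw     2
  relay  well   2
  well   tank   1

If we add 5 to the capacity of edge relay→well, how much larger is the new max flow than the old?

Original max flow = 4.
Edge relay→well does not cross the min cut (source side {s}), so extra capacity there cannot help.
New max flow = 4. Increase = 0.

0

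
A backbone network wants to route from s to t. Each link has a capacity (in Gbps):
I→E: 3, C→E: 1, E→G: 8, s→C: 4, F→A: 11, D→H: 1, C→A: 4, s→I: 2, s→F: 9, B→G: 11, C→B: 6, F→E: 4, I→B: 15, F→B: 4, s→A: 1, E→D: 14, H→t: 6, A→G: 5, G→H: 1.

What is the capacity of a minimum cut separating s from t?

Max flow = 2 (via 2 augmenting paths).
In the residual at optimum, the set reachable from s is {A, B, C, D, E, F, G, I, s}.
Cut edges: D→H (cap 1), G→H (cap 1). Sum = 2.

2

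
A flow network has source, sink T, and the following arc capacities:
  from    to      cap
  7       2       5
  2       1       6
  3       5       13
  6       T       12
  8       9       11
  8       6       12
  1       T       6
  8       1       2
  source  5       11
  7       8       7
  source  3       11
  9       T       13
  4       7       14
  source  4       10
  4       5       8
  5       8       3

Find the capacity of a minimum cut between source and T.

13

Max flow = 13 (via 4 augmenting paths).
In the residual at optimum, the set reachable from source is {3, 5, source}.
Cut edges: source→4 (cap 10), 5→8 (cap 3). Sum = 13.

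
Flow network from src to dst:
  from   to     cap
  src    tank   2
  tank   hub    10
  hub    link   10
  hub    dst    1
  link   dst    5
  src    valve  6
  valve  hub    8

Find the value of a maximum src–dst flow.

Augment src→tank→hub→dst: bottleneck 1. Total 1.
Augment src→tank→hub→link→dst: bottleneck 1. Total 2.
Augment src→valve→hub→link→dst: bottleneck 4. Total 6.
No augmenting path remains in the residual graph.

6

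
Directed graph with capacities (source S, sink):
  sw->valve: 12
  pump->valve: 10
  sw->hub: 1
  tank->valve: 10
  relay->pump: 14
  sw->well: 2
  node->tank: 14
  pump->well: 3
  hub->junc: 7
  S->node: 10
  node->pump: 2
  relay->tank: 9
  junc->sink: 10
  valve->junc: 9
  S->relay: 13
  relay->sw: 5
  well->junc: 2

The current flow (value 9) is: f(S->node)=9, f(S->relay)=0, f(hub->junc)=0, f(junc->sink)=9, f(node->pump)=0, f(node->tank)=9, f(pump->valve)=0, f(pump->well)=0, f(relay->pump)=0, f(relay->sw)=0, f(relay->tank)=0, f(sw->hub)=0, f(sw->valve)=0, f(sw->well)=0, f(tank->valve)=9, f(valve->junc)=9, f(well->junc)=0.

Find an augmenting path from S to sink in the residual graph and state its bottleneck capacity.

Residual along S->node->pump->well->junc->sink: S->node: 1, node->pump: 2, pump->well: 3, well->junc: 2, junc->sink: 1.
Bottleneck = min = 1.

S->node->pump->well->junc->sink, bottleneck 1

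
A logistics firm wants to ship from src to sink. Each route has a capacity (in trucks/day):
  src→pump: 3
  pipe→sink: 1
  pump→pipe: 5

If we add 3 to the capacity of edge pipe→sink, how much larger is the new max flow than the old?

2

Original max flow = 1.
After raising cap(pipe→sink), augmenting paths through that edge carry 2 more units.
New max flow = 3. Increase = 2.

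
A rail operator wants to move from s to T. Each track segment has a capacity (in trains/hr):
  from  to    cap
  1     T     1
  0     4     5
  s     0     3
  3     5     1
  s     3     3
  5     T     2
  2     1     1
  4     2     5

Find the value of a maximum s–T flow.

Augment s->3->5->T: bottleneck 1. Total 1.
Augment s->0->4->2->1->T: bottleneck 1. Total 2.
No augmenting path remains in the residual graph.

2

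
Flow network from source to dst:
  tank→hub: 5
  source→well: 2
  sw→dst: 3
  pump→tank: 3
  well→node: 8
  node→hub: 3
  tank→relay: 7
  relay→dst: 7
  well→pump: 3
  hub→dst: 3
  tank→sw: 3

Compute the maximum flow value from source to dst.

2

Augment source→well→node→hub→dst: bottleneck 2. Total 2.
No augmenting path remains in the residual graph.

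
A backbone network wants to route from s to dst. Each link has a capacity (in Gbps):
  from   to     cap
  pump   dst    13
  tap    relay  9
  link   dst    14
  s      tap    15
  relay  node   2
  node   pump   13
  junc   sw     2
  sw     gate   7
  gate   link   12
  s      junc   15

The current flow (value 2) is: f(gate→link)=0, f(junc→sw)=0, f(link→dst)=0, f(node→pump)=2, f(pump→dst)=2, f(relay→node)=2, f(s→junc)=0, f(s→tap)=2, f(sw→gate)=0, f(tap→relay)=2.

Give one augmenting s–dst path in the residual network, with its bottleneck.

s→junc→sw→gate→link→dst, bottleneck 2

Residual along s→junc→sw→gate→link→dst: s→junc: 15, junc→sw: 2, sw→gate: 7, gate→link: 12, link→dst: 14.
Bottleneck = min = 2.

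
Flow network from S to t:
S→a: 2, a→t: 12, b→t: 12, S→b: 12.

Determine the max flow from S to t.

Augment S→a→t: bottleneck 2. Total 2.
Augment S→b→t: bottleneck 12. Total 14.
No augmenting path remains in the residual graph.

14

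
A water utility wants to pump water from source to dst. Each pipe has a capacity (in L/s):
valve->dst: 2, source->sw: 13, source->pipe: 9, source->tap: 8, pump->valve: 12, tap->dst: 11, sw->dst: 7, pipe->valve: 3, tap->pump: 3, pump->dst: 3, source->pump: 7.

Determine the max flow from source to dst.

20

Augment source->tap->dst: bottleneck 8. Total 8.
Augment source->pump->dst: bottleneck 3. Total 11.
Augment source->sw->dst: bottleneck 7. Total 18.
Augment source->pump->valve->dst: bottleneck 2. Total 20.
No augmenting path remains in the residual graph.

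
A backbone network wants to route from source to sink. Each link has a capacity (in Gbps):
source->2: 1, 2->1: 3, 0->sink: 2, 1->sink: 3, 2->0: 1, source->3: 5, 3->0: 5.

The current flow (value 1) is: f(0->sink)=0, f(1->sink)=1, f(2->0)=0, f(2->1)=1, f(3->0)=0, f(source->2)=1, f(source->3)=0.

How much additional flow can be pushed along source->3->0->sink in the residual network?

Residual capacities along the path: source->3: 5, 3->0: 5, 0->sink: 2.
Minimum is 2.

2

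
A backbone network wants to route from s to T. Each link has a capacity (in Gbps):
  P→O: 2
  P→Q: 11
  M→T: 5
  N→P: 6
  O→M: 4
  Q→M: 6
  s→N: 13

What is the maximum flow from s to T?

Augment s→N→P→O→M→T: bottleneck 2. Total 2.
Augment s→N→P→Q→M→T: bottleneck 3. Total 5.
No augmenting path remains in the residual graph.

5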